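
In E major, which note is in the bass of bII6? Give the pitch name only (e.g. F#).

bII in E major has root F; the chord is F-A-C.
The figure 6 means first inversion — the third is in the bass.

A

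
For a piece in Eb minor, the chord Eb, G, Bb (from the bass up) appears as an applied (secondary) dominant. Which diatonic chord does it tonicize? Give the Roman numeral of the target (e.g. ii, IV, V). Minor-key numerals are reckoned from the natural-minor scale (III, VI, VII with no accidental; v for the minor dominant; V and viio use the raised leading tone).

The chord is a major triad on Eb.
A dominant resolves down a perfect fifth: Eb → Ab. In Eb minor, Ab is scale degree 4, i.e. iv.

iv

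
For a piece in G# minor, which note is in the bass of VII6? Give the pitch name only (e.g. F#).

VII in G# minor has root F#; the chord is F#-A#-C#.
The figure 6 means first inversion — the third is in the bass.

A#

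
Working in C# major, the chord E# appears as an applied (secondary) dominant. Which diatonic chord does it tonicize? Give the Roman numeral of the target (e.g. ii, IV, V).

The chord is a major triad on E#.
A dominant resolves down a perfect fifth: E# → A#. In C# major, A# is scale degree 6, i.e. vi.

vi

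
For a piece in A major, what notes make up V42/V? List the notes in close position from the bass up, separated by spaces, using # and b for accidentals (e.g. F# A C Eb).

V42/V is a secondary dominant — the dominant seventh of V. V in A major is E, so the applied chord's root is B, a perfect fifth above.
Building a dominant seventh chord on B gives B-D#-F#-A.
The figured bass 42 indicates third inversion, placing the seventh (A) in the bass: A-B-D#-F#.

A B D# F#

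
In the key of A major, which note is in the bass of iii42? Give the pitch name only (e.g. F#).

iii in A major has root C#; the chord is C#-E-G#-B.
The figure 42 means third inversion — the seventh is in the bass.

B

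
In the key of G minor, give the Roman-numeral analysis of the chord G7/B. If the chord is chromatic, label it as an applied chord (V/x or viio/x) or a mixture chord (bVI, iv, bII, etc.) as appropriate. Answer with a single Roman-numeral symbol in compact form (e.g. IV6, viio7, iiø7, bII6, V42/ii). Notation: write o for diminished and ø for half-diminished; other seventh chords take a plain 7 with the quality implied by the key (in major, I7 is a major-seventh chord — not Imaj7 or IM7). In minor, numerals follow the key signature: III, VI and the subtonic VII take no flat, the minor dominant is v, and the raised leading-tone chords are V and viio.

V65/iv

The pitches G-B-D-F form a dominant seventh chord rooted on G.
G is not a diatonic chord root with this quality in G minor, but it lies a perfect fifth above C (iv), so the chord functions as an applied dominant of iv.
With B in the bass the chord is in first inversion, so the figured bass is 65.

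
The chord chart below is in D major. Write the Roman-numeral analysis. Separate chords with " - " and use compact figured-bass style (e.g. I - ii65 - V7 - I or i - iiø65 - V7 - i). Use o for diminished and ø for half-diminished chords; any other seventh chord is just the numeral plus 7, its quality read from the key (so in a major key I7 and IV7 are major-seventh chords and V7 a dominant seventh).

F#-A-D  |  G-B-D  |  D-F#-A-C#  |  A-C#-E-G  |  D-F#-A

F#-A-D: root D is the tonic; major triad there is I6.
G-B-D has root G, degree 4 in D major, so IV.
D-F#-A-C#: major seventh chord on D = scale degree 1 → I7.
A-C#-E-G: dominant seventh chord on A = scale degree 5 → V7.
D-F#-A: major triad on D = scale degree 1 → I.

I6 - IV - I7 - V7 - I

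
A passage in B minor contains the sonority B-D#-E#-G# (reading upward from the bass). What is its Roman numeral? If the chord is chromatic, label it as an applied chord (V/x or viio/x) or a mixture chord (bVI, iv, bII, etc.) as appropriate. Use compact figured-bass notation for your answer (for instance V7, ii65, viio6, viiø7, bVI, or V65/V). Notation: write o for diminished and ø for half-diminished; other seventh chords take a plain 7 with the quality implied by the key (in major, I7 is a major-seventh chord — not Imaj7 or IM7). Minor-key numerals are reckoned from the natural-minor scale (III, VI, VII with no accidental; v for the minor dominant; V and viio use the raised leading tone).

viiø43/V

Stacked in thirds the chord is E#-G#-B-D#: a half-diminished seventh chord on E#.
E# sits a half step below F# (V in B minor); a diminished chord there is the applied leading-tone chord of V.
With B in the bass the chord is in second inversion, so the figured bass is 43.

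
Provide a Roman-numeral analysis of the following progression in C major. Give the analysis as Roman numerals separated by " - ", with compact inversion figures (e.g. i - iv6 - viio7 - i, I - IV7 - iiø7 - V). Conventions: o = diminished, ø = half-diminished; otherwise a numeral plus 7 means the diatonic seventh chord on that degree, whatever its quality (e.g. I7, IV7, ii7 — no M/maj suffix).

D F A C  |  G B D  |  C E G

D-F-A-C: root D is the supertonic; minor seventh chord there is ii7.
G-B-D: root G is the dominant; major triad there is V.
C-E-G has root C, degree 1 in C major, so I.

ii7 - V - I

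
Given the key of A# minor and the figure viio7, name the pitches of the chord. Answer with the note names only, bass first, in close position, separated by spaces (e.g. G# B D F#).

G## B# D# F#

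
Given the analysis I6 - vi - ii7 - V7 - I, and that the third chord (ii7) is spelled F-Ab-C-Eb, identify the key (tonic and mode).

Eb major

The anchor chord is a minor seventh chord on F, labeled ii7.
Counting down one scale step from F places the tonic on Eb; a minor seventh chord on degree 2 is diatonic only in major.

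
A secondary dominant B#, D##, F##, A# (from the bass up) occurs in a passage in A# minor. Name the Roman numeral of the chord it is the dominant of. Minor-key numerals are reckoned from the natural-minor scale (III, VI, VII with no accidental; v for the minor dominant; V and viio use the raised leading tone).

V

The chord is a dominant seventh chord on B#.
A dominant resolves down a perfect fifth: B# → E#. In A# minor, E# is scale degree 5, i.e. V.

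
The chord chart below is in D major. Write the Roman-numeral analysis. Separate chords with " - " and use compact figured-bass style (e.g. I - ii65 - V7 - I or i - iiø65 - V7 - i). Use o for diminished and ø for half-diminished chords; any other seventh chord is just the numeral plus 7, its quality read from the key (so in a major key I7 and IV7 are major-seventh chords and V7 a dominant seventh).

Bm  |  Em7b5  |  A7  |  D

vi - iiø7 - V7 - I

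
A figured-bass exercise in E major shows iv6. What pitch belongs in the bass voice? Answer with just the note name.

C

iv in E major has root A; the chord is A-C-E.
The figure 6 means first inversion — the third is in the bass.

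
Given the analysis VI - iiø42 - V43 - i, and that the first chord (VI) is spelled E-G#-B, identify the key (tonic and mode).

VI is given as E-G#-B — a major triad with root E.
VI on E implies E is the submediant; that puts the tonic at G#, and the uppercase numeral fits minor mode.

G# minor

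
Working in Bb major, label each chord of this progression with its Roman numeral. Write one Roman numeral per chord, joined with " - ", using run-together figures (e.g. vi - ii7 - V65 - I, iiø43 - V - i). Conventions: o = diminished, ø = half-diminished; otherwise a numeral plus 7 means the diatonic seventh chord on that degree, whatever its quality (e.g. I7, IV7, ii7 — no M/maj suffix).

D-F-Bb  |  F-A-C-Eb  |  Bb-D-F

D-F-Bb: root Bb is the tonic; major triad there is I6.
F-A-C-Eb has root F, degree 5 in Bb major, so V7.
Bb-D-F: major triad on Bb = scale degree 1 → I.

I6 - V7 - I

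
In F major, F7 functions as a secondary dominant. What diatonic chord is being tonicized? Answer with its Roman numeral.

IV

The chord is a dominant seventh chord on F.
A dominant resolves down a perfect fifth: F → Bb. In F major, Bb is scale degree 4, i.e. IV.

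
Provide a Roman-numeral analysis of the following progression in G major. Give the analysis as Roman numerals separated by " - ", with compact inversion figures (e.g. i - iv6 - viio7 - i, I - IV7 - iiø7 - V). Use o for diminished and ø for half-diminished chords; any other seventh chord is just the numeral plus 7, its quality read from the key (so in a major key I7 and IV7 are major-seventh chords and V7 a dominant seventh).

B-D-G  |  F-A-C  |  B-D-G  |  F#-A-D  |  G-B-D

I6 - bVII - I6 - V6 - I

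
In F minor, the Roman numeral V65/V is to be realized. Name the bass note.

The applied chord V65/V is rooted on G: G-B-D-F.
The figure 65 means first inversion — the third is in the bass.

B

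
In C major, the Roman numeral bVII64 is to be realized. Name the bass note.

F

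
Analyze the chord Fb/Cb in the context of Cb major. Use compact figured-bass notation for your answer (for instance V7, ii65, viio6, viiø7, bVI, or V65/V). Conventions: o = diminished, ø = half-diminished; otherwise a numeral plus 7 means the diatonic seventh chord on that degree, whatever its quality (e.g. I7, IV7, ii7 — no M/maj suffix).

IV64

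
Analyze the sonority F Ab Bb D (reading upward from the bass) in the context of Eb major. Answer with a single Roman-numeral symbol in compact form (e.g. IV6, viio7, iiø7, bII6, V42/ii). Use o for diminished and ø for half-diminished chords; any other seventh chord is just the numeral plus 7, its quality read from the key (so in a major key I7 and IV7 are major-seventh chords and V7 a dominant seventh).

V43

Stacked in thirds the chord is Bb-D-F-Ab: a dominant seventh chord on Bb.
In Eb major, Bb is the dominant; the diatonic dominant seventh chord there is V7.
With F in the bass the chord is in second inversion, so the figured bass is 43.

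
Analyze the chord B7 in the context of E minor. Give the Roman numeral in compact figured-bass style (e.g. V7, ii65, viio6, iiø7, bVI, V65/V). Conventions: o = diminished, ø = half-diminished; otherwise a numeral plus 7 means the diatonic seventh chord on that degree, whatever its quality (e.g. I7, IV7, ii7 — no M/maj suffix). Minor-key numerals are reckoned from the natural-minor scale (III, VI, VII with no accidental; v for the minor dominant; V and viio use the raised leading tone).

V7

The pitches B-D#-F#-A form a dominant seventh chord rooted on B.
B is scale degree 5 in E minor, and a dominant seventh chord on that degree is written V7.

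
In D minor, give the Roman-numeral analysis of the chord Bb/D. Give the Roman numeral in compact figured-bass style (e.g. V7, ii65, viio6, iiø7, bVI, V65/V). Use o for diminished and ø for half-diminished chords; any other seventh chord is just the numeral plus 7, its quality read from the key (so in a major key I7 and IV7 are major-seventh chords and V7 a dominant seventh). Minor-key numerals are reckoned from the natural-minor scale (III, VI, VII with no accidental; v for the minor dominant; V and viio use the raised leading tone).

VI6

The pitches Bb-D-F form a major triad rooted on Bb.
In D minor, Bb is the submediant; the diatonic major triad there is VI.
With D in the bass the chord is in first inversion, so the figured bass is 6.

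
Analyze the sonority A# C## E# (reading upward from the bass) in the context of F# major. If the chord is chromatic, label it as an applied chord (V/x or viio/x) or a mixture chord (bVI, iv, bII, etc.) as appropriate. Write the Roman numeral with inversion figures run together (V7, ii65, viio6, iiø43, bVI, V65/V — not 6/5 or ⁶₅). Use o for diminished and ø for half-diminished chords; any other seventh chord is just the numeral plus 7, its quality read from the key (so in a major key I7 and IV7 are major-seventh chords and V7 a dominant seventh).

Stacked in thirds the chord is A#-C##-E#: a major triad on A#.
A# is not a diatonic chord root with this quality in F# major, but it lies a perfect fifth above D# (vi), so the chord functions as an applied dominant of vi.

V/vi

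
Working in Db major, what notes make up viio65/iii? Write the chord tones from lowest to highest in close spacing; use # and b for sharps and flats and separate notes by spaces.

viio65/iii is a secondary leading-tone chord. The target iii is F in Db major; the applied chord is rooted a semitone below, on E.
Building a fully diminished seventh chord on E gives E-G-Bb-Db.
With the 65 figure the chord is in first inversion; from the bass G upward in close position it reads G-Bb-Db-E.

G Bb Db E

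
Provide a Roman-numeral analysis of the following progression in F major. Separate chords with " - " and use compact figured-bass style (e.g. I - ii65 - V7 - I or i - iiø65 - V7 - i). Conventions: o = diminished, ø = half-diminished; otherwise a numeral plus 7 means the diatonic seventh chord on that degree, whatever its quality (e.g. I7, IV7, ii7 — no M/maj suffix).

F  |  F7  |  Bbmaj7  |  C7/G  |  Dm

I - V7/IV - IV7 - V43 - vi

F: major triad on F = scale degree 1 → I.
F7: chromatic; F is V of IV, so V7/IV.
Bbmaj7: major seventh chord on Bb = scale degree 4 → IV7.
C7/G: dominant seventh chord on C = scale degree 5 → V43.
Dm: root D is the submediant; minor triad there is vi.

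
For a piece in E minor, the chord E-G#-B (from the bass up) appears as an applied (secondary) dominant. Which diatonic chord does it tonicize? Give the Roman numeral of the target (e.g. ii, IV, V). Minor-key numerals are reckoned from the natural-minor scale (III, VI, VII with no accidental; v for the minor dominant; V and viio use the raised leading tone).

The chord is a major triad on E.
A dominant resolves down a perfect fifth: E → A. In E minor, A is scale degree 4, i.e. iv.

iv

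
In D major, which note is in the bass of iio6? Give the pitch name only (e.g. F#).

iio in D major has root E; the chord is E-G-Bb.
The figure 6 means first inversion — the third is in the bass.

G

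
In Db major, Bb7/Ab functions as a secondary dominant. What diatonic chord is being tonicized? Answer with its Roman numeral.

The chord is a dominant seventh chord on Bb.
A dominant resolves down a perfect fifth: Bb → Eb. In Db major, Eb is scale degree 2, i.e. ii.

ii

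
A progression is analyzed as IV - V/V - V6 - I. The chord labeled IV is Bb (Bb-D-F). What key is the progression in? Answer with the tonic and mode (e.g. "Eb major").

F major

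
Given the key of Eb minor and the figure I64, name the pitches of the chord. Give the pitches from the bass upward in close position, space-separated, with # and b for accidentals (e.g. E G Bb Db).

I64 is the major tonic (Picardy third), borrowed from the parallel major. In Eb minor that root is Eb.
So the chord is Eb-G-Bb, a major triad.
With the 64 figure the chord is in second inversion; from the bass Bb upward in close position it reads Bb-Eb-G.

Bb Eb G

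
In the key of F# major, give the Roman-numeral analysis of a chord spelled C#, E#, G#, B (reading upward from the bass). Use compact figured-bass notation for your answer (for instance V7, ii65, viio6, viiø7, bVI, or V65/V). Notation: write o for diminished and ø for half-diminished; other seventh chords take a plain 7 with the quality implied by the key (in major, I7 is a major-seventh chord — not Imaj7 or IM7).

Stacked in thirds the chord is C#-E#-G#-B: a dominant seventh chord on C#.
In F# major, C# is the dominant; the diatonic dominant seventh chord there is V7.

V7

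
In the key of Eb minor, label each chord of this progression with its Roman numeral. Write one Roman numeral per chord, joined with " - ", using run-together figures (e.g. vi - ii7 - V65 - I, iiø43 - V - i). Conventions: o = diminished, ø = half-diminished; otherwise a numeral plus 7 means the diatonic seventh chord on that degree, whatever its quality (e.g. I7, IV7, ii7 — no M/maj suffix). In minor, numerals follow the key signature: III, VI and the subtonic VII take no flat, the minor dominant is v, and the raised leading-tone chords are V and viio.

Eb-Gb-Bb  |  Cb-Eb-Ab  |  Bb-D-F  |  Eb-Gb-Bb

i - iv6 - V - i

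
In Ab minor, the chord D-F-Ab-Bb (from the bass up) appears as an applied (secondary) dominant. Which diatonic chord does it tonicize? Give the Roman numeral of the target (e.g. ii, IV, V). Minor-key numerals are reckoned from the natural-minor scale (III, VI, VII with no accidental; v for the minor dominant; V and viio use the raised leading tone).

V

The chord is a dominant seventh chord on Bb.
A dominant resolves down a perfect fifth: Bb → Eb. In Ab minor, Eb is scale degree 5, i.e. V.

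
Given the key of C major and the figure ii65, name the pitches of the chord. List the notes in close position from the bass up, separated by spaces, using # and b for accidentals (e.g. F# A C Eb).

F A C D

The numeral's case and figure indicate a minor seventh chord. In C major its root, scale degree 2, is D.
Stacking thirds from D gives D-F-A-C.
The figured bass 65 indicates first inversion, placing the third (F) in the bass: F-A-C-D.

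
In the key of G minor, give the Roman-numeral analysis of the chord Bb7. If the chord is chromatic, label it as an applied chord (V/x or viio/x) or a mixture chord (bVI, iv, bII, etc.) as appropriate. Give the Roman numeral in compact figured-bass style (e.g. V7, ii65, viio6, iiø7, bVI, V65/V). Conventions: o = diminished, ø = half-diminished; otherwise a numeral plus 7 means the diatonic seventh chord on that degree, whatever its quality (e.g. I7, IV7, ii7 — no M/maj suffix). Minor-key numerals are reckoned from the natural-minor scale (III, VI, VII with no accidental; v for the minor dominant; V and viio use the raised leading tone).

The pitches Bb-D-F-Ab form a dominant seventh chord rooted on Bb.
Bb is not a diatonic chord root with this quality in G minor, but it lies a perfect fifth above Eb (VI), so the chord functions as an applied dominant of VI.

V7/VI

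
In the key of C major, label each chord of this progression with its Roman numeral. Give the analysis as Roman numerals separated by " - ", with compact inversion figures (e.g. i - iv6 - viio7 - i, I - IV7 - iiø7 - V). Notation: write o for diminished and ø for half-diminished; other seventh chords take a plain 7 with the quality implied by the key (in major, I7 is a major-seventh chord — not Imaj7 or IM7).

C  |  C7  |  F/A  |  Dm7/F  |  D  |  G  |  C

C: major triad on C = scale degree 1 → I.
C7: a dominant seventh chord on C, the applied dominant of IV → V7/IV.
F/A has root F, degree 4 in C major, so IV6.
Dm7/F: minor seventh chord on D = scale degree 2 → ii65.
D is the secondary dominant of V (major triad on D): V/V.
G: root G is the dominant; major triad there is V.
C: major triad on C = scale degree 1 → I.

I - V7/IV - IV6 - ii65 - V/V - V - I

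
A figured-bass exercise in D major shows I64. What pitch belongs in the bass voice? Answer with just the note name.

I in D major has root D; the chord is D-F#-A.
The figure 64 means second inversion — the fifth is in the bass.

A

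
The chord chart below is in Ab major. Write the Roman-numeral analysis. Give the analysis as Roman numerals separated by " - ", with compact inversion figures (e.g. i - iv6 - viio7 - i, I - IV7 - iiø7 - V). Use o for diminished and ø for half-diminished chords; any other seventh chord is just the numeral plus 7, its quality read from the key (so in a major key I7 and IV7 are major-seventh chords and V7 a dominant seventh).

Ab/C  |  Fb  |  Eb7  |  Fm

Ab/C: major triad on Ab = scale degree 1 → I6.
Fb: Fb with this quality isn't in the key; it's bVI, borrowed from the parallel minor.
Eb7 has root Eb, degree 5 in Ab major, so V7.
Fm has root F, degree 6 in Ab major, so vi.

I6 - bVI - V7 - vi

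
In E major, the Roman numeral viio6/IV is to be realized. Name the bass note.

The applied chord viio6/IV is rooted on G#: G#-B-D.
The figure 6 means first inversion — the third is in the bass.

B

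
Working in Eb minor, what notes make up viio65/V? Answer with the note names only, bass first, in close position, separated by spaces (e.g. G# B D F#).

The slash marks an applied leading-tone chord: viio of V. In Eb minor, V is Bb, so the leading tone to it is A, a half step below.
Building a fully diminished seventh chord on A gives A-C-Eb-Gb.
The figured bass 65 indicates first inversion, placing the third (C) in the bass: C-Eb-Gb-A.

C Eb Gb A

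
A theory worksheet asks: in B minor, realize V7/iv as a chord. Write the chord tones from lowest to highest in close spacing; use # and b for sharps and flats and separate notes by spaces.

B D# F# A

V7/iv is a secondary dominant — the dominant seventh of iv. iv in B minor is E, so the applied chord's root is B, a perfect fifth above.
Building a dominant seventh chord on B gives B-D#-F#-A.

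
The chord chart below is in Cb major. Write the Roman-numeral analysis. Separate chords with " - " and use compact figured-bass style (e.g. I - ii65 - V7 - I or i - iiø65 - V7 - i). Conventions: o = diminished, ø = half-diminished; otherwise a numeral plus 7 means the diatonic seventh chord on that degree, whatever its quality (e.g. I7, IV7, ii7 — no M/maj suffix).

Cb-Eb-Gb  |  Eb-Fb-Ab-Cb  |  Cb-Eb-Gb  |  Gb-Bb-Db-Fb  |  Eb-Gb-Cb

Cb-Eb-Gb has root Cb, degree 1 in Cb major, so I.
Eb-Fb-Ab-Cb has root Fb, degree 4 in Cb major, so IV42.
Cb-Eb-Gb: major triad on Cb = scale degree 1 → I.
Gb-Bb-Db-Fb: dominant seventh chord on Gb = scale degree 5 → V7.
Eb-Gb-Cb: major triad on Cb = scale degree 1 → I6.

I - IV42 - I - V7 - I6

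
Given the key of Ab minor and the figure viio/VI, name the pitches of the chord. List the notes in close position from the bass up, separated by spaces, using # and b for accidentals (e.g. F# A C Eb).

Eb Gb Bbb

viio/VI is a secondary leading-tone chord. The target VI is Fb in Ab minor; the applied chord is rooted a semitone below, on Eb.
Building a diminished triad on Eb gives Eb-Gb-Bbb.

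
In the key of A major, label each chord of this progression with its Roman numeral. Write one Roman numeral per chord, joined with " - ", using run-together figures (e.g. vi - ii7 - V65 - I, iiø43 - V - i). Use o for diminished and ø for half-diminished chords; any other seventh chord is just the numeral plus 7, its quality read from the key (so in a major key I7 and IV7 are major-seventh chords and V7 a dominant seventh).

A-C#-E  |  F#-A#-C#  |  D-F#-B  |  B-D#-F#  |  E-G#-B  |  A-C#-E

I - V/ii - ii6 - V/V - V - I

A-C#-E has root A, degree 1 in A major, so I.
F#-A#-C#: a major triad on F#, the applied dominant of ii → V/ii.
D-F#-B: minor triad on B = scale degree 2 → ii6.
B-D#-F#: chromatic; B is V of V, so V/V.
E-G#-B: major triad on E = scale degree 5 → V.
A-C#-E: root A is the tonic; major triad there is I.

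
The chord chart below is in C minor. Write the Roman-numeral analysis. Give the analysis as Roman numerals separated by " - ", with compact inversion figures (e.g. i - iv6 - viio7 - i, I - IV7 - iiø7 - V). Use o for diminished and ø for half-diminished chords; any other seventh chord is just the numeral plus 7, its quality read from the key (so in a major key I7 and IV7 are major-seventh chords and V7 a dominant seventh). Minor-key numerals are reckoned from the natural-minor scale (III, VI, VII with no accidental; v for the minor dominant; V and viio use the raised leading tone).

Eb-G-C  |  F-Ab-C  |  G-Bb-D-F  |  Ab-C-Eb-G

i6 - iv - v7 - VI7

Eb-G-C has root C, degree 1 in C minor, so i6.
F-Ab-C: minor triad on F = scale degree 4 → iv.
G-Bb-D-F: root G is the dominant; minor seventh chord there is v7.
Ab-C-Eb-G: root Ab is the submediant; major seventh chord there is VI7.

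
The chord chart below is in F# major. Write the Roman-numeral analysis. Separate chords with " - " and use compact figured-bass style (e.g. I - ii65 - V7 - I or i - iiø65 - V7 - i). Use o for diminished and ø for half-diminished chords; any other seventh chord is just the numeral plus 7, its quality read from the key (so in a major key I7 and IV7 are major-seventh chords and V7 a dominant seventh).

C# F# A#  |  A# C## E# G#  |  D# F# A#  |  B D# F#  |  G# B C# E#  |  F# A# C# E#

I64 - V7/vi - vi - IV - V43 - I7

C#-F#-A# has root F#, degree 1 in F# major, so I64.
A#-C##-E#-G#: chromatic; A# is V of vi, so V7/vi.
D#-F#-A# has root D#, degree 6 in F# major, so vi.
B-D#-F#: root B is the subdominant; major triad there is IV.
G#-B-C#-E# has root C#, degree 5 in F# major, so V43.
F#-A#-C#-E# has root F#, degree 1 in F# major, so I7.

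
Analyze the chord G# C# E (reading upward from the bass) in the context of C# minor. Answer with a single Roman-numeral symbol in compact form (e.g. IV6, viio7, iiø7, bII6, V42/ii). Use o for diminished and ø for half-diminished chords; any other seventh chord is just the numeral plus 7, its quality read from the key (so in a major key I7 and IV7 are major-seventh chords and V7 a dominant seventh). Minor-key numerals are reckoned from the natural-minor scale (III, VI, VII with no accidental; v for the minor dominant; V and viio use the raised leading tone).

The pitches C#-E-G# form a minor triad rooted on C#.
C# is scale degree 1 in C# minor, and a minor triad on that degree is written i.
With G# in the bass the chord is in second inversion, so the figured bass is 64.

i64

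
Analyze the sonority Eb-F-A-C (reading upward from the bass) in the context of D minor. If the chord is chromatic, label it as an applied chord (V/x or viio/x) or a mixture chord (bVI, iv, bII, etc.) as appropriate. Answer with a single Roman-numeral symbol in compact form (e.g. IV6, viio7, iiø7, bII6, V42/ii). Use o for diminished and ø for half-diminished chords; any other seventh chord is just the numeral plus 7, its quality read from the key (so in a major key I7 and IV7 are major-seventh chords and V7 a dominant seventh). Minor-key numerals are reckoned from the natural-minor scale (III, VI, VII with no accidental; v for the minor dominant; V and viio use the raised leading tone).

The pitches F-A-C-Eb form a dominant seventh chord rooted on F.
F is not a diatonic chord root with this quality in D minor, but it lies a perfect fifth above Bb (VI), so the chord functions as an applied dominant of VI.
With Eb in the bass the chord is in third inversion, so the figured bass is 42.

V42/VI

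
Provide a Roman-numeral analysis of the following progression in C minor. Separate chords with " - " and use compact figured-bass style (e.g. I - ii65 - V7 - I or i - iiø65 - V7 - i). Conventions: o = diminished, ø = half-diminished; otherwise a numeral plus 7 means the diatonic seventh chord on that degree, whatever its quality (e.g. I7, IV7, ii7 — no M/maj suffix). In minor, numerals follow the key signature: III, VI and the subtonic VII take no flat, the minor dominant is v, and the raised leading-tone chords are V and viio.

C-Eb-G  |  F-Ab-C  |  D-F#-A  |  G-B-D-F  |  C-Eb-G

i - iv - V/V - V7 - i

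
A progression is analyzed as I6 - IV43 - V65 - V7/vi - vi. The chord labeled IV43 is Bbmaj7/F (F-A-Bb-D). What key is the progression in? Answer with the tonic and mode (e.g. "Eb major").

IV43 is given as F-A-Bb-D — a major seventh chord with root Bb.
IV43 on Bb implies Bb is the subdominant; that puts the tonic at F, and the uppercase numeral fits major mode.

F major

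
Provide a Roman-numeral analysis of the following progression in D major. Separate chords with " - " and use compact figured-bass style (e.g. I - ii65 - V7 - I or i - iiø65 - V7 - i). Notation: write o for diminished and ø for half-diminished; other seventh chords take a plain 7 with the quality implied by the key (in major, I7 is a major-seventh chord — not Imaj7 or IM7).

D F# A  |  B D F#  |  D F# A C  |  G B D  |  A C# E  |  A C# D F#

D-F#-A: root D is the tonic; major triad there is I.
B-D-F#: root B is the submediant; minor triad there is vi.
D-F#-A-C: a dominant seventh chord on D, the applied dominant of IV → V7/IV.
G-B-D has root G, degree 4 in D major, so IV.
A-C#-E: root A is the dominant; major triad there is V.
A-C#-D-F#: root D is the tonic; major seventh chord there is I43.

I - vi - V7/IV - IV - V - I43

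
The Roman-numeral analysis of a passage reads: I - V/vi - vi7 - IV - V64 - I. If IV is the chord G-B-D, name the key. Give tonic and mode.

D major

IV is given as G-B-D — a major triad with root G.
Counting down 3 scale steps from G places the tonic on D; a major triad on degree 4 is diatonic only in major.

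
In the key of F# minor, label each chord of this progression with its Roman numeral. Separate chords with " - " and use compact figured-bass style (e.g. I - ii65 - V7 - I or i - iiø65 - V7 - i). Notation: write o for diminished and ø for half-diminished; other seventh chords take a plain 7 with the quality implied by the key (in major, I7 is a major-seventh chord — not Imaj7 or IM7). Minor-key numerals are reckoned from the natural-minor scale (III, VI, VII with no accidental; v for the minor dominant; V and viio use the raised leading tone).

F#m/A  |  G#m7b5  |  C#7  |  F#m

F#m/A: minor triad on F# = scale degree 1 → i6.
G#m7b5 has root G#, degree 2 in F# minor, so iiø7.
C#7: root C# is the dominant; dominant seventh chord there is V7.
F#m has root F#, degree 1 in F# minor, so i.

i6 - iiø7 - V7 - i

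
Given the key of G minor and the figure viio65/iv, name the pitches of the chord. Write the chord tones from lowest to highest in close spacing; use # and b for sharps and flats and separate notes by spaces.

viio65/iv is a secondary leading-tone chord. The target iv is C in G minor; the applied chord is rooted a semitone below, on B.
Building a fully diminished seventh chord on B gives B-D-F-Ab.
The figured bass 65 indicates first inversion, placing the third (D) in the bass: D-F-Ab-B.

D F Ab B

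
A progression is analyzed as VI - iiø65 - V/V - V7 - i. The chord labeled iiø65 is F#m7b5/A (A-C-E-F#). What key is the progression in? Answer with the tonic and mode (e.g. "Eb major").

The anchor chord is a half-diminished seventh chord on F#, labeled iiø65.
If F# is scale degree 2 and the mode makes that degree carry a half-diminished seventh chord, the tonic is E and the mode is minor.

E minor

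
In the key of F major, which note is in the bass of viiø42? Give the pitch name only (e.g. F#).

D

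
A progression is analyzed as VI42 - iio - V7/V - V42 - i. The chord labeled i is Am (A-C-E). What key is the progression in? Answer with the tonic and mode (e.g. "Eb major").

The anchor chord is a minor triad on A, labeled i.
If A is scale degree 1 and the mode makes that degree carry a minor triad, the tonic is A and the mode is minor.

A minor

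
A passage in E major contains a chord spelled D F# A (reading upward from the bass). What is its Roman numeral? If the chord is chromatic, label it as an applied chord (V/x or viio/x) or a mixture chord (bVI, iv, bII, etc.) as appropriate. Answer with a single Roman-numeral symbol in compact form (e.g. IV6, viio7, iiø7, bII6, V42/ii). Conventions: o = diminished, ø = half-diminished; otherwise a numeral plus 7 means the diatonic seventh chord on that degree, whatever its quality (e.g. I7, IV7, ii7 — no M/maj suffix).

The pitches D-F#-A form a major triad rooted on D.
D is the lowered seventh degree of E major (diatonic 7 would be D#). This is a major triad on the lowered seventh degree (the subtonic), borrowed from the parallel minor.

bVII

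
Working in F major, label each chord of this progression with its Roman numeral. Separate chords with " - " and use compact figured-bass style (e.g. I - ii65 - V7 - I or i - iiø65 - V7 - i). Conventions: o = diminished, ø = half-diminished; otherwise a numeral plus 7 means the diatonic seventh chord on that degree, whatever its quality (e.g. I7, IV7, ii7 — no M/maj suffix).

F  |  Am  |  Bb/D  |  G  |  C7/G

I - iii - IV6 - V/V - V43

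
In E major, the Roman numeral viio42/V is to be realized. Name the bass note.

G

The applied chord viio42/V is rooted on A#: A#-C#-E-G.
The figure 42 means third inversion — the seventh is in the bass.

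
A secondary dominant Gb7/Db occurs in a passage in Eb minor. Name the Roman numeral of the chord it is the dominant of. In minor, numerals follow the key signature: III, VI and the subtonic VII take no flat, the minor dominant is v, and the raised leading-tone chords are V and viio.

VI

The chord is a dominant seventh chord on Gb.
A dominant resolves down a perfect fifth: Gb → Cb. In Eb minor, Cb is scale degree 6, i.e. VI.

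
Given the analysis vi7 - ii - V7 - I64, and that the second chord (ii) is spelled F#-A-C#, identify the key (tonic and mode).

E major

The anchor chord is a minor triad on F#, labeled ii.
ii on F# implies F# is the supertonic; that puts the tonic at E, and the lowercase numeral fits major mode.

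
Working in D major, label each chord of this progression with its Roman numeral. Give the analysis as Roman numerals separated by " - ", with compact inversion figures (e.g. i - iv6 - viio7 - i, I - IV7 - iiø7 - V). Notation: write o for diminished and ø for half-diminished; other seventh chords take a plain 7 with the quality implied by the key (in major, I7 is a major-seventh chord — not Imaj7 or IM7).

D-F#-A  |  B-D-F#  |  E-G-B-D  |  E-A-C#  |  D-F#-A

I - vi - ii7 - V64 - I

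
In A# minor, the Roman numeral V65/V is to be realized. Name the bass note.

The applied chord V65/V is rooted on B#: B#-D##-F##-A#.
The figure 65 means first inversion — the third is in the bass.

D##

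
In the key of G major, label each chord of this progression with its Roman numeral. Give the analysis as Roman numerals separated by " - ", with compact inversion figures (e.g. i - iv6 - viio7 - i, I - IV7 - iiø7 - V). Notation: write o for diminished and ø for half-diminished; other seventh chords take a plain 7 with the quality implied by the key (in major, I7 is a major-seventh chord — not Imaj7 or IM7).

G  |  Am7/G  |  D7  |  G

I - ii42 - V7 - I

G has root G, degree 1 in G major, so I.
Am7/G has root A, degree 2 in G major, so ii42.
D7: root D is the dominant; dominant seventh chord there is V7.
G: major triad on G = scale degree 1 → I.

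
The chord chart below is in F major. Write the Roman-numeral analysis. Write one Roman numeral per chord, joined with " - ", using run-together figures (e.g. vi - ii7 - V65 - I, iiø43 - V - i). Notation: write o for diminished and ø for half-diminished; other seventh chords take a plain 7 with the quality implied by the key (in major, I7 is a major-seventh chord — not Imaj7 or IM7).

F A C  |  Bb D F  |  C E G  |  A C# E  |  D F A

I - IV - V - V/vi - vi

F-A-C has root F, degree 1 in F major, so I.
Bb-D-F: major triad on Bb = scale degree 4 → IV.
C-E-G has root C, degree 5 in F major, so V.
A-C#-E: chromatic; A is V of vi, so V/vi.
D-F-A has root D, degree 6 in F major, so vi.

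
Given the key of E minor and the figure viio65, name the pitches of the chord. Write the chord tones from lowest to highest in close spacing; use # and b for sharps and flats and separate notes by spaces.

F# A C D#

In E minor, the leading-tone chord is built on the raised seventh degree, D#.
Stacking thirds from D# gives D#-F#-A-C.
With the 65 figure the chord is in first inversion; from the bass F# upward in close position it reads F#-A-C-D#.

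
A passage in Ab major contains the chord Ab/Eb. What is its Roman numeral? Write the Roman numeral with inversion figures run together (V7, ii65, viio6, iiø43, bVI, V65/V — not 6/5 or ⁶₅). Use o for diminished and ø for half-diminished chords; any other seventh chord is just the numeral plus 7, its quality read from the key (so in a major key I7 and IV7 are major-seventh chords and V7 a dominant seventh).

I64

Stacked in thirds the chord is Ab-C-Eb: a major triad on Ab.
In Ab major, Ab is the tonic; the diatonic major triad there is I.
With Eb in the bass the chord is in second inversion, so the figured bass is 64.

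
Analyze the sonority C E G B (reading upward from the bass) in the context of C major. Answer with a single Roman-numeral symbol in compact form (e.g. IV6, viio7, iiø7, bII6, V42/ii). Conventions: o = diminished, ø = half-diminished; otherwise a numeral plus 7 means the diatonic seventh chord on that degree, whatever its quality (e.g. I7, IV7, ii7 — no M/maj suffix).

Stacked in thirds the chord is C-E-G-B: a major seventh chord on C.
In C major, C is the tonic; the diatonic major seventh chord there is I7.

I7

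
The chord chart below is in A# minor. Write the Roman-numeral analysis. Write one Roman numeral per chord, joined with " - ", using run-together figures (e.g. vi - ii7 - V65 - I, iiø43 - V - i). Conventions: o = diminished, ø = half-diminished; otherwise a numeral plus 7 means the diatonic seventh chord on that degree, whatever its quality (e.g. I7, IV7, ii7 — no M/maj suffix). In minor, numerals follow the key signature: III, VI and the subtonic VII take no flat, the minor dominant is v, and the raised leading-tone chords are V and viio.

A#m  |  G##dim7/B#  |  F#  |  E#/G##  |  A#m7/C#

i - viio65 - VI - V6 - i65

A#m: root A# is the tonic; minor triad there is i.
G##dim7/B#: root G## is the leading tone; fully diminished seventh chord there is viio65.
F#: root F# is the submediant; major triad there is VI.
E#/G## has root E#, degree 5 in A# minor, so V6.
A#m7/C# has root A#, degree 1 in A# minor, so i65.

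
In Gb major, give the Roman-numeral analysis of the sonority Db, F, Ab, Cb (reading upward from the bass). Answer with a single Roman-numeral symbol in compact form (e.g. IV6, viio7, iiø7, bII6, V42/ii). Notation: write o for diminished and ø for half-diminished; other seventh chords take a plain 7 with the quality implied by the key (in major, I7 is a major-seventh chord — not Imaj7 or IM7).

Stacked in thirds the chord is Db-F-Ab-Cb: a dominant seventh chord on Db.
In Gb major, Db is the dominant; the diatonic dominant seventh chord there is V7.

V7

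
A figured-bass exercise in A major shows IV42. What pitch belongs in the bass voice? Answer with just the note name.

C#

IV in A major has root D; the chord is D-F#-A-C#.
The figure 42 means third inversion — the seventh is in the bass.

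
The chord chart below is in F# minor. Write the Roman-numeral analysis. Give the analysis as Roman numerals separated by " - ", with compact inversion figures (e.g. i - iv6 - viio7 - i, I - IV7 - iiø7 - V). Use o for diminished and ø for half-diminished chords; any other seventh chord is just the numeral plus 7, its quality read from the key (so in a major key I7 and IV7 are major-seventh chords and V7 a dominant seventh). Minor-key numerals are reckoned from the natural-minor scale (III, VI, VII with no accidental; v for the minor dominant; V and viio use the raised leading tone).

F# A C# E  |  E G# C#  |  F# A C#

i7 - v6 - i

F#-A-C#-E: root F# is the tonic; minor seventh chord there is i7.
E-G#-C#: root C# is the dominant; minor triad there is v6.
F#-A-C# has root F#, degree 1 in F# minor, so i.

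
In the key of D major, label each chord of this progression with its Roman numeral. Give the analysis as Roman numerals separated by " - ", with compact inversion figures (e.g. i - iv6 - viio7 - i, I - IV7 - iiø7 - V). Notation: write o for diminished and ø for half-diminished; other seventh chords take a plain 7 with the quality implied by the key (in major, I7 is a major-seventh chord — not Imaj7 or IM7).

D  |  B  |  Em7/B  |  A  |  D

I - V/ii - ii43 - V - I

D: root D is the tonic; major triad there is I.
B is the secondary dominant of ii (major triad on B): V/ii.
Em7/B has root E, degree 2 in D major, so ii43.
A: major triad on A = scale degree 5 → V.
D: major triad on D = scale degree 1 → I.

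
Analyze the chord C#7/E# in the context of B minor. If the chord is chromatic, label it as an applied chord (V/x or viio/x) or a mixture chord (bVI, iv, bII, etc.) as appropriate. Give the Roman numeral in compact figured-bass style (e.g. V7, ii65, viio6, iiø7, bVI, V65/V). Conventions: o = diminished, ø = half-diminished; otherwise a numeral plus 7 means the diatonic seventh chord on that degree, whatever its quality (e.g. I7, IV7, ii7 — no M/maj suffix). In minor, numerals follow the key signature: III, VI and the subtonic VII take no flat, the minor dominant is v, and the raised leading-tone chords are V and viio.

V65/V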